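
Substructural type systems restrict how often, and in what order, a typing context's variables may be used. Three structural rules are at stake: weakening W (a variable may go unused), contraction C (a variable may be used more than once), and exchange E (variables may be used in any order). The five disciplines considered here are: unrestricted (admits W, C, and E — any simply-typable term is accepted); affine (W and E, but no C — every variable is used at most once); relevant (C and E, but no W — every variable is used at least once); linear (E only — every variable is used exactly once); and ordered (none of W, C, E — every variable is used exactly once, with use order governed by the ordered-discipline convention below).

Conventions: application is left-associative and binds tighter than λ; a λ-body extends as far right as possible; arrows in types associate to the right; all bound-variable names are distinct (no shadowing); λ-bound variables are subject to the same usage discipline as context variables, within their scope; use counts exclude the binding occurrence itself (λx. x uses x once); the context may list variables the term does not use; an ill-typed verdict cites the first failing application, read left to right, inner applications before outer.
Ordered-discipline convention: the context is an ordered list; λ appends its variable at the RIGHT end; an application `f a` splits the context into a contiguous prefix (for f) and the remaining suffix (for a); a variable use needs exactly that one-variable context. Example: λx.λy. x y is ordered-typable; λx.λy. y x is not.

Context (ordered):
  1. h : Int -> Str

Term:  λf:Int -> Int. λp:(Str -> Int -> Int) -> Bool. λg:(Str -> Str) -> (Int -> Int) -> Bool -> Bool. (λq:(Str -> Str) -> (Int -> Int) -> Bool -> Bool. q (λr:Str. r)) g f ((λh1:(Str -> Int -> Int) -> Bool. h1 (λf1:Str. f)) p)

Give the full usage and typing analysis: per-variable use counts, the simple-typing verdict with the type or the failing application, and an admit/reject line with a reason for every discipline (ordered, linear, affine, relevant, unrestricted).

variable uses: h: 0, f (λ-bound): 2, p (λ-bound): 1, g (λ-bound): 1, q (λ-bound): 1, r (λ-bound): 1, h1 (λ-bound): 1, f1 (λ-bound): 0
use order (left to right): q, r, g, f, h1, f, p
typing: well-typed at (Int -> Int) -> ((Str -> Int -> Int) -> Bool) -> ((Str -> Str) -> (Int -> Int) -> Bool -> Bool) -> Bool
ordered: ✗ — uses contraction: f ×2; unused: h, f1 — weakening required
linear: ✗ — uses contraction: f ×2; unused: h, f1 — weakening required
affine: ✗ — uses contraction: f ×2
relevant: ✗ — unused: h, f1 — weakening required
unrestricted: ✓ — typability at (Int -> Int) -> ((Str -> Int -> Int) -> Bool) -> ((Str -> Str) -> (Int -> Int) -> Bool -> Bool) -> Bool is all that's needed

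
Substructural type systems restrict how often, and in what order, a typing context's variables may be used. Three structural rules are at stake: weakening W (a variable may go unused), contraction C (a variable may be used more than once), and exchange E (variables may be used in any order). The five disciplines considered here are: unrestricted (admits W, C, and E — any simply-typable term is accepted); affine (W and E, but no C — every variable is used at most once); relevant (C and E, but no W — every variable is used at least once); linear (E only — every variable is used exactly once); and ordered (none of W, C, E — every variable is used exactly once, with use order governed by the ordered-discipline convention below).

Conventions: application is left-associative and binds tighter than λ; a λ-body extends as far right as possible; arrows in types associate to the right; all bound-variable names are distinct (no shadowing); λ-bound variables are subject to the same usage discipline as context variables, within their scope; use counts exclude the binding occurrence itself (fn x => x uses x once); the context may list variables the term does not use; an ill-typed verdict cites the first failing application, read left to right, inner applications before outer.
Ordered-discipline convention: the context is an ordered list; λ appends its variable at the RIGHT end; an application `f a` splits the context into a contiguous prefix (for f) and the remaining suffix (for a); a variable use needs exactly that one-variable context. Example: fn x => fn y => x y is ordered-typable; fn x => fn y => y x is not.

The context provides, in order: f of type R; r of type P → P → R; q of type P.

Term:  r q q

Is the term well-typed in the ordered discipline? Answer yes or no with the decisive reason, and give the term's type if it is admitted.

no — q ×2 used more than once (contraction); needs weakening: f unused
use counts: f: 0; r: 1; q: 2
left-to-right use order: r, q, q
typing: well-typed — term : R
all disciplines: ordered ✗ · linear ✗ · affine ✗ · relevant ✗ · unrestricted ✓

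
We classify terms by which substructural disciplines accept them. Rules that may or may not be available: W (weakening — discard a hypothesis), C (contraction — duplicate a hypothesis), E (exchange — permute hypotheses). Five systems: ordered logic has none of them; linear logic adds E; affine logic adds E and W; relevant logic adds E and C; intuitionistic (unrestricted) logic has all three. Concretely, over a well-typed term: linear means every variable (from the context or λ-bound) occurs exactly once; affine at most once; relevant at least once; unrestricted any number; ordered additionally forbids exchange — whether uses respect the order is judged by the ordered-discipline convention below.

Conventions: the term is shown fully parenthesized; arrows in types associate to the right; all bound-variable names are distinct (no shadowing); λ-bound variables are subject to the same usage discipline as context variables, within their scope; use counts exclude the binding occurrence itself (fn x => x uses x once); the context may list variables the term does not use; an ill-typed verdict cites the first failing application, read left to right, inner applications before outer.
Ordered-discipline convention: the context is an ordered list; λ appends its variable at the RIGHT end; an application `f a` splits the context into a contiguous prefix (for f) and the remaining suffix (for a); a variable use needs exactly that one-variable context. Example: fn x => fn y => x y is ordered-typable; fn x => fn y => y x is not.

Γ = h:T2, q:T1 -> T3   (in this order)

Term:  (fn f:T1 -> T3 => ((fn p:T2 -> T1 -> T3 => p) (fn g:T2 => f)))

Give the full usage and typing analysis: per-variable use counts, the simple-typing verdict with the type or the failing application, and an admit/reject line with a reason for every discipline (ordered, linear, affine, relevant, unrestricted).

variable uses: h=0, q=0, f (λ-bound)=1, p (λ-bound)=1, g (λ-bound)=0
order of uses: p, f
typing: the term checks, with type (T1 -> T3) -> T2 -> T1 -> T3
ordered: ✗ — h, q, g left unused
linear: ✗ — h, q, g left unused
affine: ✓ — none of h, q, f, p, g used more than once
relevant: ✗ — h, q, g left unused
unrestricted: ✓ — well-typed at (T1 -> T3) -> T2 -> T1 -> T3; no restrictions here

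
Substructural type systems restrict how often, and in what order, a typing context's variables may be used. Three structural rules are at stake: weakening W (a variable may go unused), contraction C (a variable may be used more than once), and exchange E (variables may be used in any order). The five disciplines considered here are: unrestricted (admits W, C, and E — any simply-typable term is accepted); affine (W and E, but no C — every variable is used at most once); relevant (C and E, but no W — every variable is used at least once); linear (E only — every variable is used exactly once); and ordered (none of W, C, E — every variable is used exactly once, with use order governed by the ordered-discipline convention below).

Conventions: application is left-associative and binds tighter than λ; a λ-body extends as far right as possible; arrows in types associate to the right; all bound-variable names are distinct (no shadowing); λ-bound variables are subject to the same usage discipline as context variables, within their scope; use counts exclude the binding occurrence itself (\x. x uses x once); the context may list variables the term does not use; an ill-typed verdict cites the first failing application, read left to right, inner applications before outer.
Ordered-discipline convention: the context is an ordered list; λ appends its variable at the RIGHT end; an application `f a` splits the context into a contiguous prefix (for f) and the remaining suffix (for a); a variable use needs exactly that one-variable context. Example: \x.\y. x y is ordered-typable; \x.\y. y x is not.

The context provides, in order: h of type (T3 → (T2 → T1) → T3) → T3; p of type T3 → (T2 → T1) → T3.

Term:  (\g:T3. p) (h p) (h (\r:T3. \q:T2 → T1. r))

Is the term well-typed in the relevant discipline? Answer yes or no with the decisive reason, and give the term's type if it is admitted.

no — unused: g, q — weakening required
use counts: h ×2, p ×2, g [bound] ×0, r [bound] ×1, q [bound] ×0
left-to-right use order: p, h, p, h, r
typing: well-typed — term : (T2 → T1) → T3
across the five disciplines: ordered ✗ | linear ✗ | affine ✗ | relevant ✗ | unrestricted ✓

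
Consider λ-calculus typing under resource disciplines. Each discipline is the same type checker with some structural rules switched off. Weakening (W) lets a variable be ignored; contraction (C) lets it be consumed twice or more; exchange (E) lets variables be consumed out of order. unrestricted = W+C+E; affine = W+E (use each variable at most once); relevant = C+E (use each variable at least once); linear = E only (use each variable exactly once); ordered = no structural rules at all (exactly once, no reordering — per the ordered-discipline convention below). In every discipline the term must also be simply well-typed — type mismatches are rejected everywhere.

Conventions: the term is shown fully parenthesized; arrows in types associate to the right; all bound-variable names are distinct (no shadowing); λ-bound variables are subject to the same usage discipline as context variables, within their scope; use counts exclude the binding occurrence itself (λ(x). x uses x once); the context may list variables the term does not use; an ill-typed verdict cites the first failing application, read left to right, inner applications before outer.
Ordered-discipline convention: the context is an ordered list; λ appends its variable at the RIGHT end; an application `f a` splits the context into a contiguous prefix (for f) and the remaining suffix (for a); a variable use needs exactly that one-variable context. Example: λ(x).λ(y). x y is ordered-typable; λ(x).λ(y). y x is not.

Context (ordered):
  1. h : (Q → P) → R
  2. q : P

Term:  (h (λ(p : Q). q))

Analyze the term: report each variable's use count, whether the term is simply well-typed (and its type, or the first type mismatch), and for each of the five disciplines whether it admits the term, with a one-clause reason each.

counts: h=1; q=1; p (λ-bound)=0
uses in reading order: h, q
typing: well-typed — term : R
ordered: ✗, unused: p — weakening required
linear: ✗, unused: p — weakening required
affine: ✓, none of h, q, p used more than once
relevant: ✗, unused: p — weakening required
unrestricted: ✓, well-typed at R; no restrictions here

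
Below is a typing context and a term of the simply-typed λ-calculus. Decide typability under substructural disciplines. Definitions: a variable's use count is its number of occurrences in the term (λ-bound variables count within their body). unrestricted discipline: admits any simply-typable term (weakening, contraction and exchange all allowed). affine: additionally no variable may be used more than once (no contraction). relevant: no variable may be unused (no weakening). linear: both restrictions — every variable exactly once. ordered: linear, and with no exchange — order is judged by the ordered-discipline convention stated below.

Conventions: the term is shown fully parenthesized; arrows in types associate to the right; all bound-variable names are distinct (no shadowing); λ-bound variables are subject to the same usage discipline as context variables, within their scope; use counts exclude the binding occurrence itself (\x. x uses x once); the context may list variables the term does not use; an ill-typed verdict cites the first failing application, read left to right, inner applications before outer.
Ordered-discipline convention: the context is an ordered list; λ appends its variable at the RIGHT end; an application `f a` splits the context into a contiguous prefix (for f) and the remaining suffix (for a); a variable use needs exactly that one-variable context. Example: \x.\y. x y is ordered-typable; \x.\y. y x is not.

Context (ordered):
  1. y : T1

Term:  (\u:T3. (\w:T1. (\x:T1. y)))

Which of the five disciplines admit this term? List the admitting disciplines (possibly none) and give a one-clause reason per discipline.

admitted in: affine, unrestricted
use counts: y ×1, u (λ-bound) ×0, w (λ-bound) ×0, x (λ-bound) ×0
use order (left to right): y
typing: ✓ — T3 → T1 → T1 → T1
ordered: ✗ — unused: u, w, x — weakening required
linear: ✗ — unused: u, w, x — weakening required
affine: ✓ — none of y, u, w, x used more than once
relevant: ✗ — unused: u, w, x — weakening required
unrestricted: ✓ — well-typed at T3 → T1 → T1 → T1; no restrictions here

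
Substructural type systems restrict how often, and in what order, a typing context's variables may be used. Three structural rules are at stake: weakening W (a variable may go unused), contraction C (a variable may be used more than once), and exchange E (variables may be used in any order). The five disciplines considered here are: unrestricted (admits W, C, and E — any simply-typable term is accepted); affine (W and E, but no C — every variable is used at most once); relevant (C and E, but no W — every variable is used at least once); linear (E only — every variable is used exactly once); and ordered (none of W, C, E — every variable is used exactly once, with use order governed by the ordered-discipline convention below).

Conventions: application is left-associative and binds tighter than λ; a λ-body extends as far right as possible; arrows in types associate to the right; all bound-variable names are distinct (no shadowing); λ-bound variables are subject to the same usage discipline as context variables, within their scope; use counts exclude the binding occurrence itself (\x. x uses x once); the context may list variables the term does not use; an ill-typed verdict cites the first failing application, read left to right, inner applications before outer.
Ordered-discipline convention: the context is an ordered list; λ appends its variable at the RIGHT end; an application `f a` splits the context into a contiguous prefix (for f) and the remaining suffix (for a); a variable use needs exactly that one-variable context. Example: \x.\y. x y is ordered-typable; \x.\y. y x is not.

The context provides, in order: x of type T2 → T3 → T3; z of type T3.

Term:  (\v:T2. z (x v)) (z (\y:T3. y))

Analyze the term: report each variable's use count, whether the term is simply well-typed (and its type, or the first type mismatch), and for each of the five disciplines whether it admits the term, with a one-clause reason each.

use counts: x ×1; z ×2; v [bound] ×1; y [bound] ×1
uses in reading order: z, x, v, z, y
typing: ill-typed: non-function type T3 applied to an argument
ordered: ✗ — fails simple typing
linear: ✗ — a type mismatch blocks all five
affine: ✗ — the type mismatch rejects it
relevant: ✗ — not simply typable
unrestricted: ✗ — fails simple typing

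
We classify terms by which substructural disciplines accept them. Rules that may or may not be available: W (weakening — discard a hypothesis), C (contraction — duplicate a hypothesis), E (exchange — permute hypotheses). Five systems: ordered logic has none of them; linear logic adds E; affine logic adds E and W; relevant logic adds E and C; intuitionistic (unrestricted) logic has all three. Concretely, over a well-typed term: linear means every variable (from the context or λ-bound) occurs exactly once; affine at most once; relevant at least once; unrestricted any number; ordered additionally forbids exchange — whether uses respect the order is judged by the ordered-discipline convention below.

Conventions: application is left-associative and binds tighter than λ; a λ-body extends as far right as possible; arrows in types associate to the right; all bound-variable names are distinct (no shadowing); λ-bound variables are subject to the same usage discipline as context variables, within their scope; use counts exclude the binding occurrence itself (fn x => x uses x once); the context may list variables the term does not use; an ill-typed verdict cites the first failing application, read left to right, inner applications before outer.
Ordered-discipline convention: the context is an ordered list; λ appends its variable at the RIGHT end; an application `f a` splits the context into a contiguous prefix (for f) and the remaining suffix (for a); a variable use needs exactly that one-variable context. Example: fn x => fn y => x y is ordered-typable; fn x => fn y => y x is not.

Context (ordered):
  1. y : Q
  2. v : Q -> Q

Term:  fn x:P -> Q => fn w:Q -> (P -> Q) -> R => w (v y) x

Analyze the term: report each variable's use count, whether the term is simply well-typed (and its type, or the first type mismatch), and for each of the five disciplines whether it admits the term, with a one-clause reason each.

use counts: y: 1×; v: 1×; x [bound]: 1×; w [bound]: 1×
uses in reading order: w, v, y, x
typing: well-typed — term : (P -> Q) -> (Q -> (P -> Q) -> R) -> R
ordered ✗ (no contiguous prefix/suffix split fits w, v, y, x)
linear ✓ (each of y, v, x, w used exactly once)
affine ✓ (y, v, x, w: no repeats, contraction unneeded)
relevant ✓ (none of y, v, x, w goes unused)
unrestricted ✓ (simply typable at (P -> Q) -> (Q -> (P -> Q) -> R) -> R; W, C, E all held)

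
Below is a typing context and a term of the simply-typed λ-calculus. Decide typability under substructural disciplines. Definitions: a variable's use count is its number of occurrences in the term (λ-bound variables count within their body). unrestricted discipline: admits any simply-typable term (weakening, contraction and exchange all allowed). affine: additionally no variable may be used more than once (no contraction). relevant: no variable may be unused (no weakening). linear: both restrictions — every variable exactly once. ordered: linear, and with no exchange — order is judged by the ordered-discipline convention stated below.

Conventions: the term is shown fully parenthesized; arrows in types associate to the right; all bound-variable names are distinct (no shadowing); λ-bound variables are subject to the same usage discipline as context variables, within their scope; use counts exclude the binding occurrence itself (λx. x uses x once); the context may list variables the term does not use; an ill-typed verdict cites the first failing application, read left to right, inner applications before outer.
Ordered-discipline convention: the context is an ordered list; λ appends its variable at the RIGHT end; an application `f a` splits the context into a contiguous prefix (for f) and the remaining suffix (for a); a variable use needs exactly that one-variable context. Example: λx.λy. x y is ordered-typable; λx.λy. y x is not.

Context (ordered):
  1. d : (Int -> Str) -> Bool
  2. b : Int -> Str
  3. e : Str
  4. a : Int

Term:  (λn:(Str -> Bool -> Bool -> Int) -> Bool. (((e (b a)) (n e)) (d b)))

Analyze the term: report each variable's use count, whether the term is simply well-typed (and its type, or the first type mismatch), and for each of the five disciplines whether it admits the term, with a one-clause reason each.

counts: d: 1×; b: 2×; e: 2×; a: 1×; n [bound]: 1×
left-to-right use order: e, b, a, n, e, d, b
typing: ill-typed: non-arrow in function slot: Str
ordered ✗ (not simply typable)
linear ✗ (fails simple typing)
affine ✗ (a type mismatch blocks all five)
relevant ✗ (the type mismatch rejects it)
unrestricted ✗ (not simply typable)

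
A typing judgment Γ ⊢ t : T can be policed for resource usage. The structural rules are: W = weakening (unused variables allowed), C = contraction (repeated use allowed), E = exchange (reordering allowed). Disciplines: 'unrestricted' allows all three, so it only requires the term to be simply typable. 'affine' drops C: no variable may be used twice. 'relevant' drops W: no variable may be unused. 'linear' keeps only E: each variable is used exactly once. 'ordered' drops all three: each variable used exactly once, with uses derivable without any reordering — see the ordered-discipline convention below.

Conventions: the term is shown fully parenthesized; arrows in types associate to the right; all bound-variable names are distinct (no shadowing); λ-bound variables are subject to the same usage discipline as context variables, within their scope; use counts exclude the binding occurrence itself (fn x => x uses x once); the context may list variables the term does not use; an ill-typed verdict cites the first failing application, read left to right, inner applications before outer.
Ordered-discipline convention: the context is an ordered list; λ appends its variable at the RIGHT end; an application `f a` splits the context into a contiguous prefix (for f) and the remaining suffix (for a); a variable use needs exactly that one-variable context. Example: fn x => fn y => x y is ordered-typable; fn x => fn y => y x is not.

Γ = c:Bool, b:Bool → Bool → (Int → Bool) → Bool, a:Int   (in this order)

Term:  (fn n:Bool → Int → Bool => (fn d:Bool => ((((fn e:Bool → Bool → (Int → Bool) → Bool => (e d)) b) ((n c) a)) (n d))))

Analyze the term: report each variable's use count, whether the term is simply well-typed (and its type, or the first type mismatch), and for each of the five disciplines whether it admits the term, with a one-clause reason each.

usage: c ×1; b ×1; a ×1; n (bound) ×2; d (bound) ×2; e (bound) ×1
order of uses: e, d, b, n, c, a, n, d
typing: ✓ — (Bool → Int → Bool) → Bool → Bool
ordered: ✗, n ×2, d ×2 used more than once (contraction)
linear: ✗, n ×2, d ×2 used more than once (contraction)
affine: ✗, n ×2, d ×2 used more than once (contraction)
relevant: ✓, every one of c, b, a, n, d, e appears
unrestricted: ✓, type-checks ((Bool → Int → Bool) → Bool → Bool) and nothing is barred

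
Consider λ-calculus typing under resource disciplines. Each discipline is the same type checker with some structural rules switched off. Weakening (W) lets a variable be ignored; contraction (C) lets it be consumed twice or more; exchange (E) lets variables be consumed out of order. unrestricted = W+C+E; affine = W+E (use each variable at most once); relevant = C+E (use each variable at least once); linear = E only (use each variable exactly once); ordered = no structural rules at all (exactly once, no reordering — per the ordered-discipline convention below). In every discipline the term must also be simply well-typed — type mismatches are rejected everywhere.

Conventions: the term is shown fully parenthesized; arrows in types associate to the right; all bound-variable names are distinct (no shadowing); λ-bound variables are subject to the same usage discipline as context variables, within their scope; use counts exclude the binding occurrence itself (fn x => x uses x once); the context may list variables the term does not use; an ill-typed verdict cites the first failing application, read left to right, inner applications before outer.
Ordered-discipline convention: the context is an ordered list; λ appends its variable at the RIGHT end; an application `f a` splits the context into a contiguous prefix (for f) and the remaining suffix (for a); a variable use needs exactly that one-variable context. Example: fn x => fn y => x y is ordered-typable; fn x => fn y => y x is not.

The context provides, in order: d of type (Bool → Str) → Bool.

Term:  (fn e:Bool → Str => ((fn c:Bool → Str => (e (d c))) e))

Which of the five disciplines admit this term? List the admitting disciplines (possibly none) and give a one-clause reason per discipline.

admitted in: relevant, unrestricted
counts: d=1; e (bound)=2; c (bound)=1
uses in reading order: e, d, c, e
typing: the term checks, with type (Bool → Str) → Str
ordered ✗ (uses contraction: e ×2)
linear ✗ (uses contraction: e ×2)
affine ✗ (uses contraction: e ×2)
relevant ✓ (d, e, c: all used, weakening unneeded)
unrestricted ✓ (type-checks ((Bool → Str) → Str) and nothing is barred)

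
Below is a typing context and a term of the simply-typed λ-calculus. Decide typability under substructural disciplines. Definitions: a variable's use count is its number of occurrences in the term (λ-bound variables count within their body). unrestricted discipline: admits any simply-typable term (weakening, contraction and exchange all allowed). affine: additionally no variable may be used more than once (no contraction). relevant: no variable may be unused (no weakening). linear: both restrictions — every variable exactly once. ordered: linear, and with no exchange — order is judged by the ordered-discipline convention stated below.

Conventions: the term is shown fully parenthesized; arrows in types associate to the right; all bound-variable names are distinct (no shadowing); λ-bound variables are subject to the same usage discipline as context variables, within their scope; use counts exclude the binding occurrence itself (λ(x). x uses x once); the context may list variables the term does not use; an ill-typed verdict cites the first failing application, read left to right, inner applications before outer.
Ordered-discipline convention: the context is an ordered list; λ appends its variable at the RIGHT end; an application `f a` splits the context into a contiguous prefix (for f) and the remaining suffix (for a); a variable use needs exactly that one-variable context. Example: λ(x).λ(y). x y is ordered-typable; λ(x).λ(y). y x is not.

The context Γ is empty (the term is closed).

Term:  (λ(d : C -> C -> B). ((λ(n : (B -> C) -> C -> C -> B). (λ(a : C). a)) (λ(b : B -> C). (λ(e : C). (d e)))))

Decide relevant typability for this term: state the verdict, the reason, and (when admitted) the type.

no — needs weakening: n, b unused
variable uses: d (λ-bound): 1×; n (λ-bound): 0×; a (λ-bound): 1×; b (λ-bound): 0×; e (λ-bound): 1×
uses in reading order: a, d, e
typing: well-typed — term : (C -> C -> B) -> C -> C
across the five disciplines: ordered ✗, linear ✗, affine ✓, relevant ✗, unrestricted ✓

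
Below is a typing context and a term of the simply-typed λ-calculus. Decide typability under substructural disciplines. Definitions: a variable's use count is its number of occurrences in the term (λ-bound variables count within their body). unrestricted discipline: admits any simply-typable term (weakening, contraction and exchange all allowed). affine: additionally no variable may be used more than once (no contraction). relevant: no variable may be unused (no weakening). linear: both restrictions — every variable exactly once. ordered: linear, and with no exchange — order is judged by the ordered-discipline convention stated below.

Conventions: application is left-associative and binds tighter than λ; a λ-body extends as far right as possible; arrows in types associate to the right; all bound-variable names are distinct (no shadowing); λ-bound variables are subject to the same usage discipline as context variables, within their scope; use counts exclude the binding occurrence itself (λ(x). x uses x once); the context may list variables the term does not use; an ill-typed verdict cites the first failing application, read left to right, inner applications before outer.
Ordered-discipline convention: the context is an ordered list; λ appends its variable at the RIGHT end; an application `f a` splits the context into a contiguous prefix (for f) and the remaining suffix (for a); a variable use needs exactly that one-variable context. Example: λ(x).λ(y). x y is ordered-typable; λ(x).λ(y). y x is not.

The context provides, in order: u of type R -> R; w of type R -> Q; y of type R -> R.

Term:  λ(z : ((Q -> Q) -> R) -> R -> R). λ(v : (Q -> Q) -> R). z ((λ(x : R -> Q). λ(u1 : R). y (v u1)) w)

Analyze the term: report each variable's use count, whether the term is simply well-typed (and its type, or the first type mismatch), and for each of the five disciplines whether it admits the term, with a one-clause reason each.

counts: u=0, w=1, y=1, z [bound]=1, v [bound]=1, x [bound]=0, u1 [bound]=1
use order (left to right): z, y, v, u1, w
typing: ill-typed: a function awaiting Q -> Q gets R
ordered: ✗, the type mismatch rejects it
linear: ✗, not simply typable
affine: ✗, fails simple typing
relevant: ✗, a type mismatch blocks all five
unrestricted: ✗, the type mismatch rejects it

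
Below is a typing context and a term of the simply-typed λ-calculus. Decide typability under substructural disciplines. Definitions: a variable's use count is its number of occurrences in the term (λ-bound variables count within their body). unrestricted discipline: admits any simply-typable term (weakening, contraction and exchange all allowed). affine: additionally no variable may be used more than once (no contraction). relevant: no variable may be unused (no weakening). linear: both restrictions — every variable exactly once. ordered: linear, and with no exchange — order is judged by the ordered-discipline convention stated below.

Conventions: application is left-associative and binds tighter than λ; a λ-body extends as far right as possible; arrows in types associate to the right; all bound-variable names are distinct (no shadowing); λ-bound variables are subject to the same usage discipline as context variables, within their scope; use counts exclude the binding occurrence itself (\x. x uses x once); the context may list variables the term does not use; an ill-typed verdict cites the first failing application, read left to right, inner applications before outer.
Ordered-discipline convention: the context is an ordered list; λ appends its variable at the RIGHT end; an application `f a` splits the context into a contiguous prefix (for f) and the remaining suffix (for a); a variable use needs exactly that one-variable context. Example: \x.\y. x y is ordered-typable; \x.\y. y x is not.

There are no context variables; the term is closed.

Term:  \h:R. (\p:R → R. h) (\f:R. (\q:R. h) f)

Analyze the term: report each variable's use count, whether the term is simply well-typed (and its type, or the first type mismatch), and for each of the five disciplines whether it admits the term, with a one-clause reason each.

counts: h (λ-bound): 2×; p (λ-bound): 0×; f (λ-bound): 1×; q (λ-bound): 0×
uses in reading order: h, h, f
typing: well-typed — term : R → R
ordered ✗ (needs contraction — h ×2; p, q left unused)
linear ✗ (needs contraction — h ×2; p, q left unused)
affine ✗ (needs contraction — h ×2)
relevant ✗ (p, q left unused)
unrestricted ✓ (typability at R → R is all that's needed)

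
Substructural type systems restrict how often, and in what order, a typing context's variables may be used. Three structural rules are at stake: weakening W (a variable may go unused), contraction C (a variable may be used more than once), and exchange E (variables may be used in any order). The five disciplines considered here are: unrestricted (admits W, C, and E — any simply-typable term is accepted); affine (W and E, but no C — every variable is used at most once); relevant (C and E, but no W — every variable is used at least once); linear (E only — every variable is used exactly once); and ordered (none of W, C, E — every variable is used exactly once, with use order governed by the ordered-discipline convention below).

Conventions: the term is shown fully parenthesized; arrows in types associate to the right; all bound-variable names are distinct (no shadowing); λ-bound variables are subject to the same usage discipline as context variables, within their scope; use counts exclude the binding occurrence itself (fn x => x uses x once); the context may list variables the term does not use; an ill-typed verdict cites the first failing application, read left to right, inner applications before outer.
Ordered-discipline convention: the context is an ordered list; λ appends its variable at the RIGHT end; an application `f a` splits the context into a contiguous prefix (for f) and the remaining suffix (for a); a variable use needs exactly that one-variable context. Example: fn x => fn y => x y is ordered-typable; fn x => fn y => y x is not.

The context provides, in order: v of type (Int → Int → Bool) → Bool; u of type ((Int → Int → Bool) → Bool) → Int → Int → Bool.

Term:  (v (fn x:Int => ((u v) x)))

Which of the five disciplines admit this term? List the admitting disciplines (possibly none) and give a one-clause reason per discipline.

admitted by: relevant, unrestricted
usage: v ×2, u ×1, x [bound] ×1
order of uses: v, u, v, x
typing: the term checks, with type Bool
ordered: ✗, needs contraction — v ×2
linear: ✗, needs contraction — v ×2
affine: ✗, needs contraction — v ×2
relevant: ✓, v, u, x: all used, weakening unneeded
unrestricted: ✓, typability at Bool is all that's needed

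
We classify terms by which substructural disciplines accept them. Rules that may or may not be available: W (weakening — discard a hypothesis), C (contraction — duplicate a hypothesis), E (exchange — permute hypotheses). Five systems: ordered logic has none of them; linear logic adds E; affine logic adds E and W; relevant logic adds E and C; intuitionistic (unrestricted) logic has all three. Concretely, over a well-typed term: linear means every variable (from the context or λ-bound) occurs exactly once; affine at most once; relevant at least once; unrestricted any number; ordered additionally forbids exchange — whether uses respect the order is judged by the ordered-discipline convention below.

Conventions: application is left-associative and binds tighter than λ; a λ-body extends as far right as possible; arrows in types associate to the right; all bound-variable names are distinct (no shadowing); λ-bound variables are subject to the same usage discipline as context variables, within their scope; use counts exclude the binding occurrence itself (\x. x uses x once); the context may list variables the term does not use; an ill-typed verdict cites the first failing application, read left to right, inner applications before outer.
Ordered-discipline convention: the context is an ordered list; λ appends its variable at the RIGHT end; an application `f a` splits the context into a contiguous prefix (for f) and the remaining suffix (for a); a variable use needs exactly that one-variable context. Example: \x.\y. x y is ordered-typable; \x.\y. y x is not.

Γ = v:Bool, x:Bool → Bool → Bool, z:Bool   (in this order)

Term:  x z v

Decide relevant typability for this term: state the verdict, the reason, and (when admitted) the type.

yes — v, x, z: all used, weakening unneeded; term : Bool
variable uses: v: 1, x: 1, z: 1
use order (left to right): x, z, v
typing: ✓ — Bool
per-discipline verdicts: ordered ✗, linear ✓, affine ✓, relevant ✓, unrestricted ✓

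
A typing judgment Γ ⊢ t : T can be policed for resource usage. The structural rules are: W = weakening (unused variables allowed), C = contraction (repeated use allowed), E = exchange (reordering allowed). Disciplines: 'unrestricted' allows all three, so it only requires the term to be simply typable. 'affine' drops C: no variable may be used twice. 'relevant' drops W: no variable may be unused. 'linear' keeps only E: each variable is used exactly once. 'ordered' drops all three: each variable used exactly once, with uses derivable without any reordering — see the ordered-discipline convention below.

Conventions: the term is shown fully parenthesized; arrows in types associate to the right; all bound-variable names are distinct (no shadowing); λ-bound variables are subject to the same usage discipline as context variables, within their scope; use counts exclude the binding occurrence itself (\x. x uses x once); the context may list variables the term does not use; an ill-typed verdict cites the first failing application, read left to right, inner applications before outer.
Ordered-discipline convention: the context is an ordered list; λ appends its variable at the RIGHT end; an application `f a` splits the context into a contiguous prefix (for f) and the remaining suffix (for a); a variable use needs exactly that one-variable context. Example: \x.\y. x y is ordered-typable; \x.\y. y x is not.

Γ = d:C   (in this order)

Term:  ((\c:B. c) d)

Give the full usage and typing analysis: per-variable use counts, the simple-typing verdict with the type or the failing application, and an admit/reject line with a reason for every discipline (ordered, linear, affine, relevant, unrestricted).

use counts: d: 1; c (λ-bound): 1
order of uses: c, d
typing: ill-typed: an application expects B but receives C
ordered: ✗ — a type mismatch blocks all five
linear: ✗ — the type mismatch rejects it
affine: ✗ — not simply typable
relevant: ✗ — fails simple typing
unrestricted: ✗ — a type mismatch blocks all five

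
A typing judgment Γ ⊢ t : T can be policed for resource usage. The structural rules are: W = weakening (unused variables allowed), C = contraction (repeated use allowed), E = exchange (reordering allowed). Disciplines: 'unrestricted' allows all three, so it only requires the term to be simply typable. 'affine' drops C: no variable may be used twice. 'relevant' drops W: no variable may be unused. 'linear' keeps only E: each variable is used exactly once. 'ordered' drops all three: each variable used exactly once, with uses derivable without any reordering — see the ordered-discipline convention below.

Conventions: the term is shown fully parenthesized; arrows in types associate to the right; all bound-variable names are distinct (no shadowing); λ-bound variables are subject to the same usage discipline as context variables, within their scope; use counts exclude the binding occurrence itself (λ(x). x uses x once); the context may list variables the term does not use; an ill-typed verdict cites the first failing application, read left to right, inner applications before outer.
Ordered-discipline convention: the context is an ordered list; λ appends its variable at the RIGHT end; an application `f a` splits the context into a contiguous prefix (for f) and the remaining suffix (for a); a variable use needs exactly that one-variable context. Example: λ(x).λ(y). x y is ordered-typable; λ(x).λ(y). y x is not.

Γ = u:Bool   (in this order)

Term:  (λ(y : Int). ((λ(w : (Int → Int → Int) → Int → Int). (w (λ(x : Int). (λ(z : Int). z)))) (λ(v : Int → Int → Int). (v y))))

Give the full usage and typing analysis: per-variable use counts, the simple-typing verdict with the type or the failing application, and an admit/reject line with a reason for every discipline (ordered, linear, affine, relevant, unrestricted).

use counts: u ×0; y [bound] ×1; w [bound] ×1; x [bound] ×0; z [bound] ×1; v [bound] ×1
use order (left to right): w, z, v, y
typing: ✓ — Int → Int → Int
ordered: ✗ — u, x never used (weakening)
linear: ✗ — u, x never used (weakening)
affine: ✓ — no duplicate uses among u, y, w, x, z, v
relevant: ✗ — u, x never used (weakening)
unrestricted: ✓ — simply typable at Int → Int → Int; W, C, E all held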